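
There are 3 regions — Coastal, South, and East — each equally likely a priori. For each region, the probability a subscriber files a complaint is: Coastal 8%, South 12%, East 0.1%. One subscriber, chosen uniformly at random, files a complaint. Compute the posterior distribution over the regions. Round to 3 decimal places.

With a uniform prior (1/3 each), posterior ∝ likelihood:
  Coastal: 0.08
  South: 0.12
  East: 0.001
Sum = 0.201.
P(Coastal | complaint) = 0.08/0.201 ≈ 0.398
P(South | complaint) = 0.12/0.201 ≈ 0.597
P(East | complaint) = 0.001/0.201 ≈ 0.005

Coastal 0.398, South 0.597, East 0.005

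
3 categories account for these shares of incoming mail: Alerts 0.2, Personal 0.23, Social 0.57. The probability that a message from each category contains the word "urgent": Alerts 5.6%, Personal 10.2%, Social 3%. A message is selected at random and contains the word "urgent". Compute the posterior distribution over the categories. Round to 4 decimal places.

Alerts 0.2164, Personal 0.4532, Social 0.3304

Compute prior × likelihood for every hypothesis:
  Alerts: 0.2 × 0.056 = 0.0112
  Personal: 0.23 × 0.102 = 0.02346
  Social: 0.57 × 0.03 = 0.0171
Normalizing constant = 0.05176.
P(Alerts | urgent-flag) = 0.0112/0.05176 ≈ 0.2164
P(Personal | urgent-flag) = 0.02346/0.05176 ≈ 0.4532
P(Social | urgent-flag) = 0.0171/0.05176 ≈ 0.3304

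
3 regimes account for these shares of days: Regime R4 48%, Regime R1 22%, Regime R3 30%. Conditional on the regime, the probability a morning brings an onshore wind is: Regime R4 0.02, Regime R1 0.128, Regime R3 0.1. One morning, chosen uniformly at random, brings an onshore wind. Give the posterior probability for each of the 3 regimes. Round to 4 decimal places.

Regime R4 0.1417, Regime R1 0.4156, Regime R3 0.4427

Unnormalized posteriors (prior × likelihood):
  Regime R4: 0.48 × 0.02 = 0.0096
  Regime R1: 0.22 × 0.128 = 0.02816
  Regime R3: 0.3 × 0.1 = 0.03
Normalizing constant = 0.06776.
P(Regime R4 | onshore) = 0.0096/0.06776 ≈ 0.1417
P(Regime R1 | onshore) = 0.02816/0.06776 ≈ 0.4156
P(Regime R3 | onshore) = 0.03/0.06776 ≈ 0.4427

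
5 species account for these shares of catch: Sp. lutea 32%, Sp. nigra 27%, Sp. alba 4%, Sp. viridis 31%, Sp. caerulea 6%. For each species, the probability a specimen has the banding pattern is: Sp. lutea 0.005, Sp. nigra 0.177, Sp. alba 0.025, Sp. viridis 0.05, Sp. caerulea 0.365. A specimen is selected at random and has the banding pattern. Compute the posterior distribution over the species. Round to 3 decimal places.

By Bayes' rule, posterior ∝ prior × likelihood:
  Sp. lutea: 0.32 × 0.005 = 0.0016
  Sp. nigra: 0.27 × 0.177 = 0.04779
  Sp. alba: 0.04 × 0.025 = 0.001
  Sp. viridis: 0.31 × 0.05 = 0.0155
  Sp. caerulea: 0.06 × 0.365 = 0.0219
Sum = 0.08779.
P(Sp. lutea | banded) = 0.0016/0.08779 ≈ 0.018
P(Sp. nigra | banded) = 0.04779/0.08779 ≈ 0.544
P(Sp. alba | banded) = 0.001/0.08779 ≈ 0.011
P(Sp. viridis | banded) = 0.0155/0.08779 ≈ 0.177
P(Sp. caerulea | banded) = 0.0219/0.08779 ≈ 0.249

Sp. lutea 0.018, Sp. nigra 0.544, Sp. alba 0.011, Sp. viridis 0.177, Sp. caerulea 0.249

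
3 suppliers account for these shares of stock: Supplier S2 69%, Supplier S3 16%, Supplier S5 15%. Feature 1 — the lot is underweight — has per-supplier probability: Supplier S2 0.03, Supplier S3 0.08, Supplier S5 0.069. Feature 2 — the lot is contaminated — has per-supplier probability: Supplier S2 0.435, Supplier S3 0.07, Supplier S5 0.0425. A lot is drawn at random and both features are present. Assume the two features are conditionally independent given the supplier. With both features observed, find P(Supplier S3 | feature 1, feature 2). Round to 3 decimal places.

Prior × likelihood for each hypothesis:
  Supplier S2: 0.69 × 0.03 × 0.435 = 0.0090045
  Supplier S3: 0.16 × 0.08 × 0.07 = 0.000896
  Supplier S5: 0.15 × 0.069 × 0.0425 = 0.000439875
Total = 0.010340375.
P(Supplier S3 | evidence) = 0.000896 / 0.010340375 ≈ 0.087.

0.087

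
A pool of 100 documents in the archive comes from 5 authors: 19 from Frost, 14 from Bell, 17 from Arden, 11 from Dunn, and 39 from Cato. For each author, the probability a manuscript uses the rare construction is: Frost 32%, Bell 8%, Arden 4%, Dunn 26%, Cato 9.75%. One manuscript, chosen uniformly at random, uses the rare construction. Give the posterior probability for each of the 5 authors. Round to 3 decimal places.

Compute prior × likelihood for every hypothesis:
  Frost: 0.19 × 0.32 = 0.0608
  Bell: 0.14 × 0.08 = 0.0112
  Arden: 0.17 × 0.04 = 0.0068
  Dunn: 0.11 × 0.26 = 0.0286
  Cato: 0.39 × 0.0975 = 0.038025
Normalizing constant = 0.145425.
P(Frost | rare-form) = 0.0608/0.145425 ≈ 0.418
P(Bell | rare-form) = 0.0112/0.145425 ≈ 0.077
P(Arden | rare-form) = 0.0068/0.145425 ≈ 0.047
P(Dunn | rare-form) = 0.0286/0.145425 ≈ 0.197
P(Cato | rare-form) = 0.038025/0.145425 ≈ 0.261
(Check: 0.418+0.077+0.047+0.197+0.261 = 1.000.)

Frost 0.418, Bell 0.077, Arden 0.047, Dunn 0.197, Cato 0.261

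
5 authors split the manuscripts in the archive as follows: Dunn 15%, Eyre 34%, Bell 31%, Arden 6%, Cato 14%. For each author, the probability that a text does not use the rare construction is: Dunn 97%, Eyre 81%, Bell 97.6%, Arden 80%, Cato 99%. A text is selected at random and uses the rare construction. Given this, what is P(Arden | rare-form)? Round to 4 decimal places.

0.1334

Taking complements, P(rare-form | each) = Dunn 0.03, Eyre 0.19, Bell 0.024, Arden 0.2, Cato 0.01.
Unnormalized posteriors (prior × likelihood):
  Dunn: 0.15 × 0.03 = 0.0045
  Eyre: 0.34 × 0.19 = 0.0646
  Bell: 0.31 × 0.024 = 0.00744
  Arden: 0.06 × 0.2 = 0.012
  Cato: 0.14 × 0.01 = 0.0014
Total = 0.08994.
P(Arden | evidence) = 0.012 / 0.08994 ≈ 0.1334.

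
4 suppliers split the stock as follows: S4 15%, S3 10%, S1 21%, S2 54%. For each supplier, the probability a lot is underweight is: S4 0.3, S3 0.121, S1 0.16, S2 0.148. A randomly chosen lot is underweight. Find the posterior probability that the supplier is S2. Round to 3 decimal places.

Prior × likelihood for each hypothesis:
  S4: 0.15 × 0.3 = 0.045
  S3: 0.1 × 0.121 = 0.0121
  S1: 0.21 × 0.16 = 0.0336
  S2: 0.54 × 0.148 = 0.07992
Total = 0.17062.
P(S2 | evidence) = 0.07992 / 0.17062 ≈ 0.468.

0.468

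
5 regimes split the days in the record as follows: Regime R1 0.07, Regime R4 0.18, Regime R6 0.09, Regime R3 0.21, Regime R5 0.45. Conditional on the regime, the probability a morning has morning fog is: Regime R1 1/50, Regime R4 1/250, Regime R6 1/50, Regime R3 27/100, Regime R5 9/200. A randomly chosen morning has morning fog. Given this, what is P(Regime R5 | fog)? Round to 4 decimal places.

0.2504

Compute prior × likelihood for every hypothesis:
  Regime R1: 0.07 × 0.02 = 0.0014
  Regime R4: 0.18 × 0.004 = 0.00072
  Regime R6: 0.09 × 0.02 = 0.0018
  Regime R3: 0.21 × 0.27 = 0.0567
  Regime R5: 0.45 × 0.045 = 0.02025
Total = 0.08087.
P(Regime R5 | evidence) = 0.02025 / 0.08087 ≈ 0.2504.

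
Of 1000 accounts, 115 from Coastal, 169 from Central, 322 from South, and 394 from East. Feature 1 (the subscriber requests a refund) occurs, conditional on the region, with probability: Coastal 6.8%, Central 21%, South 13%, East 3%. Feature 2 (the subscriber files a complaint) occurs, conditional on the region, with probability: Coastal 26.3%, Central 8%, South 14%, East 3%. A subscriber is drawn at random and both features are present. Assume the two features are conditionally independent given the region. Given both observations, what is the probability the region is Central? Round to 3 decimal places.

Prior × likelihood for each hypothesis:
  Coastal: 0.115 × 0.068 × 0.263 = 0.00205666
  Central: 0.169 × 0.21 × 0.08 = 0.0028392
  South: 0.322 × 0.13 × 0.14 = 0.0058604
  East: 0.394 × 0.03 × 0.03 = 0.0003546
Sum = 0.01111086.
P(Central | evidence) = 0.0028392 / 0.01111086 ≈ 0.256.

0.256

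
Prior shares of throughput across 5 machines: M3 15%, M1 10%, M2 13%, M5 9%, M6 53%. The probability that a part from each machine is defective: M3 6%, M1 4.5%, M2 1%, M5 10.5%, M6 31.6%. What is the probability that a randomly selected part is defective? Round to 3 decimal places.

0.192

Compute prior × likelihood for every hypothesis:
  M3: 0.15 × 0.06 = 0.009
  M1: 0.1 × 0.045 = 0.0045
  M2: 0.13 × 0.01 = 0.0013
  M5: 0.09 × 0.105 = 0.00945
  M6: 0.53 × 0.316 = 0.16748
P(defective) = 0.009 + 0.0045 + 0.0013 + 0.00945 + 0.16748 = 0.19173 → 0.192.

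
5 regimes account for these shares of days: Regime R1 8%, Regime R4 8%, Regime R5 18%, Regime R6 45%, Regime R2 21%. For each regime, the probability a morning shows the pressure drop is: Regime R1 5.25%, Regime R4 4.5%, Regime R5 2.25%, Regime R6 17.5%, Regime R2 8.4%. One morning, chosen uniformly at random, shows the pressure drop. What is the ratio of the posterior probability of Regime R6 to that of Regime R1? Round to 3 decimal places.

Unnormalized posteriors (prior × likelihood):
  Regime R1: 0.08 × 0.0525 = 0.0042
  Regime R4: 0.08 × 0.045 = 0.0036
  Regime R5: 0.18 × 0.0225 = 0.00405
  Regime R6: 0.45 × 0.175 = 0.07875
  Regime R2: 0.21 × 0.084 = 0.01764
Sum = 0.10824.
The ratio is 0.07875 / 0.0042 (the normalizer cancels) = 18.750.

18.750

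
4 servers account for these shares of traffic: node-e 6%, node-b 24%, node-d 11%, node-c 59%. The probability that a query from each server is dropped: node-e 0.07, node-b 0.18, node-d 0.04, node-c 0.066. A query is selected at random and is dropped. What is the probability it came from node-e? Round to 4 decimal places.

Compute prior × likelihood for every hypothesis:
  node-e: 0.06 × 0.07 = 0.0042
  node-b: 0.24 × 0.18 = 0.0432
  node-d: 0.11 × 0.04 = 0.0044
  node-c: 0.59 × 0.066 = 0.03894
Sum = 0.09074.
P(node-e | evidence) = 0.0042 / 0.09074 ≈ 0.0463.

0.0463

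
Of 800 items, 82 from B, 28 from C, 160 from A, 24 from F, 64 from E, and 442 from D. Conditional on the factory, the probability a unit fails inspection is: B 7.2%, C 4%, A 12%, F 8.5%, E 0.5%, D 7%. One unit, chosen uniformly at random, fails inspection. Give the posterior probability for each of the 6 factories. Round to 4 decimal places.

B 0.0992, C 0.0188, A 0.3226, F 0.0343, E 0.0054, D 0.5198

Prior × likelihood for each hypothesis:
  B: 0.1025 × 0.072 = 0.00738
  C: 0.035 × 0.04 = 0.0014
  A: 0.2 × 0.12 = 0.024
  F: 0.03 × 0.085 = 0.00255
  E: 0.08 × 0.005 = 0.0004
  D: 0.5525 × 0.07 = 0.038675
Total = 0.074405.
P(B | nonconforming) = 0.00738/0.074405 ≈ 0.0992
P(C | nonconforming) = 0.0014/0.074405 ≈ 0.0188
P(A | nonconforming) = 0.024/0.074405 ≈ 0.3226
P(F | nonconforming) = 0.00255/0.074405 ≈ 0.0343
P(E | nonconforming) = 0.0004/0.074405 ≈ 0.0054
P(D | nonconforming) = 0.038675/0.074405 ≈ 0.5198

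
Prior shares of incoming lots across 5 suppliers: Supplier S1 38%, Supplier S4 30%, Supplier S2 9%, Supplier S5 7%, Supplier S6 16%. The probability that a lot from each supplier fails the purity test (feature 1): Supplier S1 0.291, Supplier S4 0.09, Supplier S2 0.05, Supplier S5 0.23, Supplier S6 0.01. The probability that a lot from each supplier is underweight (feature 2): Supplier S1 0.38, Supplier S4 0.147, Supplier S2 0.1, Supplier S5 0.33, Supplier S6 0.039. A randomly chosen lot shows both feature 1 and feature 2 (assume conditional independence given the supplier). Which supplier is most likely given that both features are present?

Supplier S1

By Bayes' rule, posterior ∝ prior × likelihood:
  Supplier S1: 0.38 × 0.291 × 0.38 = 0.0420204
  Supplier S4: 0.3 × 0.09 × 0.147 = 0.003969
  Supplier S2: 0.09 × 0.05 × 0.1 = 0.00045
  Supplier S5: 0.07 × 0.23 × 0.33 = 0.005313
  Supplier S6: 0.16 × 0.01 × 0.039 = 0.0000624
Normalizing constant = 0.0518148.
Largest term belongs to Supplier S1, so Supplier S1 is most probable.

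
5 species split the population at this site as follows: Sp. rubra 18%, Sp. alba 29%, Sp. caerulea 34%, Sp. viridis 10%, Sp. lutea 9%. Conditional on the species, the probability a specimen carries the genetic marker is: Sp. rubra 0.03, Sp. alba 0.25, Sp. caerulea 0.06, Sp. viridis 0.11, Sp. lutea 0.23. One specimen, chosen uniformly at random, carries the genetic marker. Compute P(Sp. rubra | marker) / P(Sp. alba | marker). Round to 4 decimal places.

0.0745

Prior × likelihood for each hypothesis:
  Sp. rubra: 0.18 × 0.03 = 0.0054
  Sp. alba: 0.29 × 0.25 = 0.0725
  Sp. caerulea: 0.34 × 0.06 = 0.0204
  Sp. viridis: 0.1 × 0.11 = 0.011
  Sp. lutea: 0.09 × 0.23 = 0.0207
Normalizing constant = 0.13.
The ratio is 0.0054 / 0.0725 (the normalizer cancels) = 0.0745.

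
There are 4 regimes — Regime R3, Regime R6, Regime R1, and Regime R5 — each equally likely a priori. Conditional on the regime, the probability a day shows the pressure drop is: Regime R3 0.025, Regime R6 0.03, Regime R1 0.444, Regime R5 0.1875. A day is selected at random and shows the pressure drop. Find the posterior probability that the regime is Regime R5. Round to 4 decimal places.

0.2731

Since the prior is uniform, the posterior is proportional to the likelihood:
  Regime R3: 0.025
  Regime R6: 0.03
  Regime R1: 0.444
  Regime R5: 0.1875
Sum = 0.6865.
P(Regime R5 | evidence) = 0.1875 / 0.6865 ≈ 0.2731.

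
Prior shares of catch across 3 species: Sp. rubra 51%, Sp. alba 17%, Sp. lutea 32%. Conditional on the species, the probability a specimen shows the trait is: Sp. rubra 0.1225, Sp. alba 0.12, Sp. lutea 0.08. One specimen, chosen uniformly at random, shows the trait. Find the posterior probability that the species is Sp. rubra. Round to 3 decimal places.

0.576

Compute prior × likelihood for every hypothesis:
  Sp. rubra: 0.51 × 0.1225 = 0.062475
  Sp. alba: 0.17 × 0.12 = 0.0204
  Sp. lutea: 0.32 × 0.08 = 0.0256
Sum = 0.108475.
P(Sp. rubra | evidence) = 0.062475 / 0.108475 ≈ 0.576.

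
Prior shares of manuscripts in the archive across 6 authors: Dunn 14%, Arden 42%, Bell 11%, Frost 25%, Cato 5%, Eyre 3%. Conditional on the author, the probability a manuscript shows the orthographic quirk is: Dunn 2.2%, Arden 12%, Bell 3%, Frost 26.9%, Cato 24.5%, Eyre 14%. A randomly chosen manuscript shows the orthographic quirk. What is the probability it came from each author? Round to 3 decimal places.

Dunn 0.022, Arden 0.359, Bell 0.023, Frost 0.479, Cato 0.087, Eyre 0.030

Unnormalized posteriors (prior × likelihood):
  Dunn: 0.14 × 0.022 = 0.00308
  Arden: 0.42 × 0.12 = 0.0504
  Bell: 0.11 × 0.03 = 0.0033
  Frost: 0.25 × 0.269 = 0.06725
  Cato: 0.05 × 0.245 = 0.01225
  Eyre: 0.03 × 0.14 = 0.0042
Total = 0.14048.
P(Dunn | quirk) = 0.00308/0.14048 ≈ 0.022
P(Arden | quirk) = 0.0504/0.14048 ≈ 0.359
P(Bell | quirk) = 0.0033/0.14048 ≈ 0.023
P(Frost | quirk) = 0.06725/0.14048 ≈ 0.479
P(Cato | quirk) = 0.01225/0.14048 ≈ 0.087
P(Eyre | quirk) = 0.0042/0.14048 ≈ 0.030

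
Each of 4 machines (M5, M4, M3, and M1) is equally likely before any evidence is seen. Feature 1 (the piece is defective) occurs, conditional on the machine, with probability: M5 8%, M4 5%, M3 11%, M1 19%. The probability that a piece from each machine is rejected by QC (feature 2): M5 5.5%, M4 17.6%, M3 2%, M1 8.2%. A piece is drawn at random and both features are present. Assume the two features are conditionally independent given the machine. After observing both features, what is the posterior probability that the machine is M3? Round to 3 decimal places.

With a uniform prior (1/4 each), posterior ∝ likelihood:
  M5: 0.08 × 0.055 = 0.0044
  M4: 0.05 × 0.176 = 0.0088
  M3: 0.11 × 0.02 = 0.0022
  M1: 0.19 × 0.082 = 0.01558
Sum = 0.03098.
P(M3 | evidence) = 0.0022 / 0.03098 ≈ 0.071.

0.071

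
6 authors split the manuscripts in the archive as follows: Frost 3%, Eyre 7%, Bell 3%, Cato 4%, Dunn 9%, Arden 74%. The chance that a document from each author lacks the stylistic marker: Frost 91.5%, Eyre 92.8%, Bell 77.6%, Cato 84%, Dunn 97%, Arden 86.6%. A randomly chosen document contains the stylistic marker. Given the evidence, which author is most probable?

Arden

Taking complements, P(marker | each) = Frost 0.085, Eyre 0.072, Bell 0.224, Cato 0.16, Dunn 0.03, Arden 0.134.
By Bayes' rule, posterior ∝ prior × likelihood:
  Frost: 0.03 × 0.085 = 0.00255
  Eyre: 0.07 × 0.072 = 0.00504
  Bell: 0.03 × 0.224 = 0.00672
  Cato: 0.04 × 0.16 = 0.0064
  Dunn: 0.09 × 0.03 = 0.0027
  Arden: 0.74 × 0.134 = 0.09916
Sum = 0.12257.
Largest term belongs to Arden, so Arden is most probable.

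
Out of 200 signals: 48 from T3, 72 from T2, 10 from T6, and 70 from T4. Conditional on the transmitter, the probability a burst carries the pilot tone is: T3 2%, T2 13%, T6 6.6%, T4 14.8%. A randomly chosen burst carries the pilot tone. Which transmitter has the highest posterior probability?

Unnormalized posteriors (prior × likelihood):
  T3: 0.24 × 0.02 = 0.0048
  T2: 0.36 × 0.13 = 0.0468
  T6: 0.05 × 0.066 = 0.0033
  T4: 0.35 × 0.148 = 0.0518
Total = 0.1067.
Largest term belongs to T4, so T4 is most probable.

T4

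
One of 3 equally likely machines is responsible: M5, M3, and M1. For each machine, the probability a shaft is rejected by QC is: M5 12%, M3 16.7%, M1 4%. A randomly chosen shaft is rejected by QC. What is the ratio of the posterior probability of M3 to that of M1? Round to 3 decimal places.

4.175

Since the prior is uniform, the posterior is proportional to the likelihood:
  M5: 0.12
  M3: 0.167
  M1: 0.04
Total = 0.327.
The ratio is 0.167 / 0.04 (the normalizer cancels) = 4.175.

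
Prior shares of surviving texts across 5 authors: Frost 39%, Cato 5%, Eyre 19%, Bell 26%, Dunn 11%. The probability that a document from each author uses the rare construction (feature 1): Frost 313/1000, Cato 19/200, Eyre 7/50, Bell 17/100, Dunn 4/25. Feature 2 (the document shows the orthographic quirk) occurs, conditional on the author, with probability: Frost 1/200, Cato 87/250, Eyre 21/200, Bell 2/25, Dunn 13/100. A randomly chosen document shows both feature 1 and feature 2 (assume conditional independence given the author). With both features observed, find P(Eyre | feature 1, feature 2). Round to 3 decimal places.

Unnormalized posteriors (prior × likelihood):
  Frost: 0.39 × 0.313 × 0.005 = 0.00061035
  Cato: 0.05 × 0.095 × 0.348 = 0.001653
  Eyre: 0.19 × 0.14 × 0.105 = 0.002793
  Bell: 0.26 × 0.17 × 0.08 = 0.003536
  Dunn: 0.11 × 0.16 × 0.13 = 0.002288
Sum = 0.01088035.
P(Eyre | evidence) = 0.002793 / 0.01088035 ≈ 0.257.

0.257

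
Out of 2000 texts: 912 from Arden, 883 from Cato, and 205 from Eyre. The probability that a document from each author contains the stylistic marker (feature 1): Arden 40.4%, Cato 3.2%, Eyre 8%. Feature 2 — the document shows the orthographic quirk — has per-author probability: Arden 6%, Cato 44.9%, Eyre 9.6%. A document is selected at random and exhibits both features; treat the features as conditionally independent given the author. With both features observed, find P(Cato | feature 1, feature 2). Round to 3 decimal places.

0.349

Prior × likelihood for each hypothesis:
  Arden: 0.456 × 0.404 × 0.06 = 0.01105344
  Cato: 0.4415 × 0.032 × 0.449 = 0.006343472
  Eyre: 0.1025 × 0.08 × 0.096 = 0.0007872
Sum = 0.018184112.
P(Cato | evidence) = 0.006343472 / 0.018184112 ≈ 0.349.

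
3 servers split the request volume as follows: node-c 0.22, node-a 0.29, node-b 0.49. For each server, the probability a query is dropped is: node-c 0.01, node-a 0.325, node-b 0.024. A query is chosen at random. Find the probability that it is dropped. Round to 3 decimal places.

0.108

By Bayes' rule, posterior ∝ prior × likelihood:
  node-c: 0.22 × 0.01 = 0.0022
  node-a: 0.29 × 0.325 = 0.09425
  node-b: 0.49 × 0.024 = 0.01176
P(dropped) = 0.0022 + 0.09425 + 0.01176 = 0.10821 → 0.108.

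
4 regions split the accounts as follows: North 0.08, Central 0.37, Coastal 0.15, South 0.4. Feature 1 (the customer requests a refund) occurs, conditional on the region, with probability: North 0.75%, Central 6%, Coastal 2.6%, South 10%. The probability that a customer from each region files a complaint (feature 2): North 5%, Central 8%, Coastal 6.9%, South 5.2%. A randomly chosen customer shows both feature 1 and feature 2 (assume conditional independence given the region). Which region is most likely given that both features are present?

South

By Bayes' rule, posterior ∝ prior × likelihood:
  North: 0.08 × 0.0075 × 0.05 = 0.00003
  Central: 0.37 × 0.06 × 0.08 = 0.001776
  Coastal: 0.15 × 0.026 × 0.069 = 0.0002691
  South: 0.4 × 0.1 × 0.052 = 0.00208
Normalizing constant = 0.0041551.
Largest term belongs to South, so South is most probable.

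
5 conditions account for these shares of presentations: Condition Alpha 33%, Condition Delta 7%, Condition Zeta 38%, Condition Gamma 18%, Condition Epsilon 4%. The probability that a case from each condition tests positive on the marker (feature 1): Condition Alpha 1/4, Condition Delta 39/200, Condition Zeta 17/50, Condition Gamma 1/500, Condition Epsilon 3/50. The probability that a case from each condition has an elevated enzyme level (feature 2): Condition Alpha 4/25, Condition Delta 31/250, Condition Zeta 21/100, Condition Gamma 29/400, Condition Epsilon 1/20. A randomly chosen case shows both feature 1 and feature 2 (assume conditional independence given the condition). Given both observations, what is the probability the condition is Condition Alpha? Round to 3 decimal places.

Compute prior × likelihood for every hypothesis:
  Condition Alpha: 0.33 × 0.25 × 0.16 = 0.0132
  Condition Delta: 0.07 × 0.195 × 0.124 = 0.0016926
  Condition Zeta: 0.38 × 0.34 × 0.21 = 0.027132
  Condition Gamma: 0.18 × 0.002 × 0.0725 = 0.0000261
  Condition Epsilon: 0.04 × 0.06 × 0.05 = 0.00012
Normalizing constant = 0.0421707.
P(Condition Alpha | evidence) = 0.0132 / 0.0421707 ≈ 0.313.

0.313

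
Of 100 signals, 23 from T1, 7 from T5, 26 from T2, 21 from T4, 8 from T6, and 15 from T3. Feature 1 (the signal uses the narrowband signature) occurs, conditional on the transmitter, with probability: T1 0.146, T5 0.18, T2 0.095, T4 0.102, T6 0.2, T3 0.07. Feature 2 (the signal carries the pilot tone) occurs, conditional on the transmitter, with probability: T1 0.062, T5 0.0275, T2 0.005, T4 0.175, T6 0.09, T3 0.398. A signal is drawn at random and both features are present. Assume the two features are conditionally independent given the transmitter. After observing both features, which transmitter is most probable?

Unnormalized posteriors (prior × likelihood):
  T1: 0.23 × 0.146 × 0.062 = 0.00208196
  T5: 0.07 × 0.18 × 0.0275 = 0.0003465
  T2: 0.26 × 0.095 × 0.005 = 0.0001235
  T4: 0.21 × 0.102 × 0.175 = 0.0037485
  T6: 0.08 × 0.2 × 0.09 = 0.00144
  T3: 0.15 × 0.07 × 0.398 = 0.004179
Normalizing constant = 0.01191946.
Largest term belongs to T3, so T3 is most probable.

T3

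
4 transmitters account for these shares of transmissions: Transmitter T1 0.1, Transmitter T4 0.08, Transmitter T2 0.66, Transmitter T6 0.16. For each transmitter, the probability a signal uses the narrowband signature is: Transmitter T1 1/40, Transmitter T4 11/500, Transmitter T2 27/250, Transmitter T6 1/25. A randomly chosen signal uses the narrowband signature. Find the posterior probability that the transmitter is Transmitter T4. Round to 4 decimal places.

0.0215

Prior × likelihood for each hypothesis:
  Transmitter T1: 0.1 × 0.025 = 0.0025
  Transmitter T4: 0.08 × 0.022 = 0.00176
  Transmitter T2: 0.66 × 0.108 = 0.07128
  Transmitter T6: 0.16 × 0.04 = 0.0064
Sum = 0.08194.
P(Transmitter T4 | evidence) = 0.00176 / 0.08194 ≈ 0.0215.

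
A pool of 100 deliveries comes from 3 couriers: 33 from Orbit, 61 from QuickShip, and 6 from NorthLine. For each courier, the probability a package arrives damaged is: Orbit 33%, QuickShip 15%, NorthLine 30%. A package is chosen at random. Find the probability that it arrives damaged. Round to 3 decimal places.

Compute prior × likelihood for every hypothesis:
  Orbit: 0.33 × 0.33 = 0.1089
  QuickShip: 0.61 × 0.15 = 0.0915
  NorthLine: 0.06 × 0.3 = 0.018
P(damaged) = 0.1089 + 0.0915 + 0.018 = 0.2184 → 0.218.

0.218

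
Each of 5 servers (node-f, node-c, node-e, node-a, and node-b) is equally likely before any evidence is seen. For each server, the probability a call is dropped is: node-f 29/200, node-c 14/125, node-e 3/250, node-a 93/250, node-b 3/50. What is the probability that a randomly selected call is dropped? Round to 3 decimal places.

With a uniform prior (1/5 each), posterior ∝ likelihood:
  node-f: 0.145
  node-c: 0.112
  node-e: 0.012
  node-a: 0.372
  node-b: 0.06
P(dropped) = (1/5) × (0.145 + 0.112 + 0.012 + 0.372 + 0.06) = 0.701/5 ≈ 0.140.

0.140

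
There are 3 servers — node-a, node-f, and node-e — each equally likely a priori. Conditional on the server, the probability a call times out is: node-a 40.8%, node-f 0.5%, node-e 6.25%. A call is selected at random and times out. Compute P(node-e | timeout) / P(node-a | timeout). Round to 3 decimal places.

Since the prior is uniform, the posterior is proportional to the likelihood:
  node-a: 0.408
  node-f: 0.005
  node-e: 0.0625
Normalizing constant = 0.4755.
The ratio is 0.0625 / 0.408 (the normalizer cancels) = 0.153.

0.153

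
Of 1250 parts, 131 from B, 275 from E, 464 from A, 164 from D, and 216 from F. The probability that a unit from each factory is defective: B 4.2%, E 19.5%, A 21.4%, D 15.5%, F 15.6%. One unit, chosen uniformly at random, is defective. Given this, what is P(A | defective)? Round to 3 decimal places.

0.456

By Bayes' rule, posterior ∝ prior × likelihood:
  B: 0.1048 × 0.042 = 0.0044016
  E: 0.22 × 0.195 = 0.0429
  A: 0.3712 × 0.214 = 0.0794368
  D: 0.1312 × 0.155 = 0.020336
  F: 0.1728 × 0.156 = 0.0269568
Normalizing constant = 0.1740312.
P(A | evidence) = 0.0794368 / 0.1740312 ≈ 0.456.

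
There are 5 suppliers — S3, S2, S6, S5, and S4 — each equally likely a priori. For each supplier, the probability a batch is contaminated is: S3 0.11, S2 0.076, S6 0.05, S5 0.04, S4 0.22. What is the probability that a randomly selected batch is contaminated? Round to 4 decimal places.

0.0992

With a uniform prior (1/5 each), posterior ∝ likelihood:
  S3: 0.11
  S2: 0.076
  S6: 0.05
  S5: 0.04
  S4: 0.22
P(contaminated) = (1/5) × (0.11 + 0.076 + 0.05 + 0.04 + 0.22) = 0.496/5 ≈ 0.0992.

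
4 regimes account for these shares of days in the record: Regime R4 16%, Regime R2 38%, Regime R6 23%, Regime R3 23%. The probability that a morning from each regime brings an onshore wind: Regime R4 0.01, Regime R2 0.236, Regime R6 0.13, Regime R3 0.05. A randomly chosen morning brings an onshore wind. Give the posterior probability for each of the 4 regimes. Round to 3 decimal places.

Compute prior × likelihood for every hypothesis:
  Regime R4: 0.16 × 0.01 = 0.0016
  Regime R2: 0.38 × 0.236 = 0.08968
  Regime R6: 0.23 × 0.13 = 0.0299
  Regime R3: 0.23 × 0.05 = 0.0115
Sum = 0.13268.
P(Regime R4 | onshore) = 0.0016/0.13268 ≈ 0.012
P(Regime R2 | onshore) = 0.08968/0.13268 ≈ 0.676
P(Regime R6 | onshore) = 0.0299/0.13268 ≈ 0.225
P(Regime R3 | onshore) = 0.0115/0.13268 ≈ 0.087

Regime R4 0.012, Regime R2 0.676, Regime R6 0.225, Regime R3 0.087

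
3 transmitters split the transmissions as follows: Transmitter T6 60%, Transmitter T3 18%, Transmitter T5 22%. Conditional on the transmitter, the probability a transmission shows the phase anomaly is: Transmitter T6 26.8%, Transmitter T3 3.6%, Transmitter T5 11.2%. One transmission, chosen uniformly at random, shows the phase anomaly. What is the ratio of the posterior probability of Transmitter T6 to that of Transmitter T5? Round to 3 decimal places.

6.526

By Bayes' rule, posterior ∝ prior × likelihood:
  Transmitter T6: 0.6 × 0.268 = 0.1608
  Transmitter T3: 0.18 × 0.036 = 0.00648
  Transmitter T5: 0.22 × 0.112 = 0.02464
Total = 0.19192.
The ratio is 0.1608 / 0.02464 (the normalizer cancels) = 6.526.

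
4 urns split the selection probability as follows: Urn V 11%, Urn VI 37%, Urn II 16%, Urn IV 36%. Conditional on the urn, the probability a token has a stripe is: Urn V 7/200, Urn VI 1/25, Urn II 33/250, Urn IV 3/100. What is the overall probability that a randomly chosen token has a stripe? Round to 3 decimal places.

0.051

Prior × likelihood for each hypothesis:
  Urn V: 0.11 × 0.035 = 0.00385
  Urn VI: 0.37 × 0.04 = 0.0148
  Urn II: 0.16 × 0.132 = 0.02112
  Urn IV: 0.36 × 0.03 = 0.0108
P(striped) = 0.00385 + 0.0148 + 0.02112 + 0.0108 = 0.05057 → 0.051.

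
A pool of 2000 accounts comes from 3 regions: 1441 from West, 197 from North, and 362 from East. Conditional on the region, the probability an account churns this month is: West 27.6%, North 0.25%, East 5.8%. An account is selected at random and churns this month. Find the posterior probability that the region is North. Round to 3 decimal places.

Unnormalized posteriors (prior × likelihood):
  West: 0.7205 × 0.276 = 0.198858
  North: 0.0985 × 0.0025 = 0.00024625
  East: 0.181 × 0.058 = 0.010498
Normalizing constant = 0.20960225.
P(North | evidence) = 0.00024625 / 0.20960225 ≈ 0.001.

0.001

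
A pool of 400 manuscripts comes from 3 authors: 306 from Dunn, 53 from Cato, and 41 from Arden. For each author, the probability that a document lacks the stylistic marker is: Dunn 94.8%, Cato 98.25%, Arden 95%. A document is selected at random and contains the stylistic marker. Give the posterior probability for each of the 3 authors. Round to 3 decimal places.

Taking complements, P(marker | each) = Dunn 0.052, Cato 0.0175, Arden 0.05.
Unnormalized posteriors (prior × likelihood):
  Dunn: 0.765 × 0.052 = 0.03978
  Cato: 0.1325 × 0.0175 = 0.00231875
  Arden: 0.1025 × 0.05 = 0.005125
Normalizing constant = 0.04722375.
P(Dunn | marker) = 0.03978/0.04722375 ≈ 0.842
P(Cato | marker) = 0.00231875/0.04722375 ≈ 0.049
P(Arden | marker) = 0.005125/0.04722375 ≈ 0.109
(Check: 0.842+0.049+0.109 = 1.000.)

Dunn 0.842, Cato 0.049, Arden 0.109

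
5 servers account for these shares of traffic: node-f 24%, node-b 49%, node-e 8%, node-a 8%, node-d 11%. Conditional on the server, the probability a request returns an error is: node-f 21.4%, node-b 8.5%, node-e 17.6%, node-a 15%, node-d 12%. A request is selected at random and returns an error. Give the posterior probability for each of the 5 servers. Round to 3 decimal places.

By Bayes' rule, posterior ∝ prior × likelihood:
  node-f: 0.24 × 0.214 = 0.05136
  node-b: 0.49 × 0.085 = 0.04165
  node-e: 0.08 × 0.176 = 0.01408
  node-a: 0.08 × 0.15 = 0.012
  node-d: 0.11 × 0.12 = 0.0132
Total = 0.13229.
P(node-f | error) = 0.05136/0.13229 ≈ 0.388
P(node-b | error) = 0.04165/0.13229 ≈ 0.315
P(node-e | error) = 0.01408/0.13229 ≈ 0.106
P(node-a | error) = 0.012/0.13229 ≈ 0.091
P(node-d | error) = 0.0132/0.13229 ≈ 0.100
(Check: 0.388+0.315+0.106+0.091+0.100 = 1.000.)

node-f 0.388, node-b 0.315, node-e 0.106, node-a 0.091, node-d 0.100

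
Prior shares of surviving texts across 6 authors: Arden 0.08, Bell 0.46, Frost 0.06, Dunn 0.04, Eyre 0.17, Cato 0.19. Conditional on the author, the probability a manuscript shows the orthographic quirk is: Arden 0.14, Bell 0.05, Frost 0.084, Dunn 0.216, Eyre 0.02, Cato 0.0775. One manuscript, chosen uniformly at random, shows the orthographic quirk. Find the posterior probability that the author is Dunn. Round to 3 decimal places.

Prior × likelihood for each hypothesis:
  Arden: 0.08 × 0.14 = 0.0112
  Bell: 0.46 × 0.05 = 0.023
  Frost: 0.06 × 0.084 = 0.00504
  Dunn: 0.04 × 0.216 = 0.00864
  Eyre: 0.17 × 0.02 = 0.0034
  Cato: 0.19 × 0.0775 = 0.014725
Normalizing constant = 0.066005.
P(Dunn | evidence) = 0.00864 / 0.066005 ≈ 0.131.

0.131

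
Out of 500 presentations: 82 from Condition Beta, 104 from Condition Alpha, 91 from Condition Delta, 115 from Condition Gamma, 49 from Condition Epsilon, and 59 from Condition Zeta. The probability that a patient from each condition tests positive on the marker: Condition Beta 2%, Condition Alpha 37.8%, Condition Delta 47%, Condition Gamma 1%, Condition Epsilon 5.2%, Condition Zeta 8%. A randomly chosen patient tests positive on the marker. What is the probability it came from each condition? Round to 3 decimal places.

Condition Beta 0.018, Condition Alpha 0.427, Condition Delta 0.464, Condition Gamma 0.012, Condition Epsilon 0.028, Condition Zeta 0.051

Unnormalized posteriors (prior × likelihood):
  Condition Beta: 0.164 × 0.02 = 0.00328
  Condition Alpha: 0.208 × 0.378 = 0.078624
  Condition Delta: 0.182 × 0.47 = 0.08554
  Condition Gamma: 0.23 × 0.01 = 0.0023
  Condition Epsilon: 0.098 × 0.052 = 0.005096
  Condition Zeta: 0.118 × 0.08 = 0.00944
Total = 0.18428.
P(Condition Beta | marker-positive) = 0.00328/0.18428 ≈ 0.018
P(Condition Alpha | marker-positive) = 0.078624/0.18428 ≈ 0.427
P(Condition Delta | marker-positive) = 0.08554/0.18428 ≈ 0.464
P(Condition Gamma | marker-positive) = 0.0023/0.18428 ≈ 0.012
P(Condition Epsilon | marker-positive) = 0.005096/0.18428 ≈ 0.028
P(Condition Zeta | marker-positive) = 0.00944/0.18428 ≈ 0.051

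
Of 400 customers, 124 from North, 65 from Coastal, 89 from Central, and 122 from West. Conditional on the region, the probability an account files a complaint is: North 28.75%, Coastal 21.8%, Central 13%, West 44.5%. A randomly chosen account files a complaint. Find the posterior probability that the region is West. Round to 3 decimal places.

Unnormalized posteriors (prior × likelihood):
  North: 0.31 × 0.2875 = 0.089125
  Coastal: 0.1625 × 0.218 = 0.035425
  Central: 0.2225 × 0.13 = 0.028925
  West: 0.305 × 0.445 = 0.135725
Sum = 0.2892.
P(West | evidence) = 0.135725 / 0.2892 ≈ 0.469.

0.469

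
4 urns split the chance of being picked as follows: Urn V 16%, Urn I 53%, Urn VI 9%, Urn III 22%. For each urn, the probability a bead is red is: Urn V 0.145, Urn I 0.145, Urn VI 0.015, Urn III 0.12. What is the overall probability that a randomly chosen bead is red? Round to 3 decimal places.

Prior × likelihood for each hypothesis:
  Urn V: 0.16 × 0.145 = 0.0232
  Urn I: 0.53 × 0.145 = 0.07685
  Urn VI: 0.09 × 0.015 = 0.00135
  Urn III: 0.22 × 0.12 = 0.0264
P(red) = 0.0232 + 0.07685 + 0.00135 + 0.0264 = 0.1278 → 0.128.

0.128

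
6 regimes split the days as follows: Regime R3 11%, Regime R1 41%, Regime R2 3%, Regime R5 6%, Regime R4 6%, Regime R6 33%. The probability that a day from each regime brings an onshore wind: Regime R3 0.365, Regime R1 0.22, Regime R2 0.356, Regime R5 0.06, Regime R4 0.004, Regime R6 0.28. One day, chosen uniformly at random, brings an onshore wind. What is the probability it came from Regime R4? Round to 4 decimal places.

0.0010

Compute prior × likelihood for every hypothesis:
  Regime R3: 0.11 × 0.365 = 0.04015
  Regime R1: 0.41 × 0.22 = 0.0902
  Regime R2: 0.03 × 0.356 = 0.01068
  Regime R5: 0.06 × 0.06 = 0.0036
  Regime R4: 0.06 × 0.004 = 0.00024
  Regime R6: 0.33 × 0.28 = 0.0924
Normalizing constant = 0.23727.
P(Regime R4 | evidence) = 0.00024 / 0.23727 ≈ 0.0010.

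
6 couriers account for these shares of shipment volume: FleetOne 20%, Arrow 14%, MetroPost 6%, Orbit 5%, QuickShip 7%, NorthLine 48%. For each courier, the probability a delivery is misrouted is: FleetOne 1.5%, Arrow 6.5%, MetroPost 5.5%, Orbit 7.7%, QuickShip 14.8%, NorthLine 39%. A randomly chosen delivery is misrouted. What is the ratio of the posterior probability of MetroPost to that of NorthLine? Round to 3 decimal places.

0.018

Compute prior × likelihood for every hypothesis:
  FleetOne: 0.2 × 0.015 = 0.003
  Arrow: 0.14 × 0.065 = 0.0091
  MetroPost: 0.06 × 0.055 = 0.0033
  Orbit: 0.05 × 0.077 = 0.00385
  QuickShip: 0.07 × 0.148 = 0.01036
  NorthLine: 0.48 × 0.39 = 0.1872
Normalizing constant = 0.21681.
The ratio is 0.0033 / 0.1872 (the normalizer cancels) = 0.018.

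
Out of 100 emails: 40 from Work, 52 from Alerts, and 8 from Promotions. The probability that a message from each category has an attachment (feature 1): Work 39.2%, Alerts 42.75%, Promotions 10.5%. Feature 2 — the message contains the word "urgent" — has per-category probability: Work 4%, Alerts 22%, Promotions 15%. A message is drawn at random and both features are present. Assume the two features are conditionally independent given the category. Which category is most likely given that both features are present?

By Bayes' rule, posterior ∝ prior × likelihood:
  Work: 0.4 × 0.392 × 0.04 = 0.006272
  Alerts: 0.52 × 0.4275 × 0.22 = 0.048906
  Promotions: 0.08 × 0.105 × 0.15 = 0.00126
Total = 0.056438.
Largest term belongs to Alerts, so Alerts is most probable.

Alerts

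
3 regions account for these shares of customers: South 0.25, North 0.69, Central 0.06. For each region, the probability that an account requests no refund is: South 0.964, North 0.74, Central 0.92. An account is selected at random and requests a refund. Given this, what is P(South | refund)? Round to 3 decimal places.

Taking complements, P(refund | each) = South 0.036, North 0.26, Central 0.08.
Compute prior × likelihood for every hypothesis:
  South: 0.25 × 0.036 = 0.009
  North: 0.69 × 0.26 = 0.1794
  Central: 0.06 × 0.08 = 0.0048
Sum = 0.1932.
P(South | evidence) = 0.009 / 0.1932 ≈ 0.047.

0.047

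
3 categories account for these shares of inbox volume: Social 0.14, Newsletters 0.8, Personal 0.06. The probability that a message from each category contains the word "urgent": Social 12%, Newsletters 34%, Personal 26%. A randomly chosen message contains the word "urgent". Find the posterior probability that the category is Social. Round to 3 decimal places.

0.055

Compute prior × likelihood for every hypothesis:
  Social: 0.14 × 0.12 = 0.0168
  Newsletters: 0.8 × 0.34 = 0.272
  Personal: 0.06 × 0.26 = 0.0156
Normalizing constant = 0.3044.
P(Social | evidence) = 0.0168 / 0.3044 ≈ 0.055.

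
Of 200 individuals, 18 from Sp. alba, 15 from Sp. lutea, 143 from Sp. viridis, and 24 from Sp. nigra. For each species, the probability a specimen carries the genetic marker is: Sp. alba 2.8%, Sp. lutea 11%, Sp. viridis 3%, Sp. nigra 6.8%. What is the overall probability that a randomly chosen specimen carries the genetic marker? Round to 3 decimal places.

0.040

By Bayes' rule, posterior ∝ prior × likelihood:
  Sp. alba: 0.09 × 0.028 = 0.00252
  Sp. lutea: 0.075 × 0.11 = 0.00825
  Sp. viridis: 0.715 × 0.03 = 0.02145
  Sp. nigra: 0.12 × 0.068 = 0.00816
P(marker) = 0.00252 + 0.00825 + 0.02145 + 0.00816 = 0.04038 → 0.040.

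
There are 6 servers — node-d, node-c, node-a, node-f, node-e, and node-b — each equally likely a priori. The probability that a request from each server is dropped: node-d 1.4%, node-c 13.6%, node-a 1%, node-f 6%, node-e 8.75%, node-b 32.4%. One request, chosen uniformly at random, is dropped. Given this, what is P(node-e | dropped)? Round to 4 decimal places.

0.1386

With a uniform prior (1/6 each), posterior ∝ likelihood:
  node-d: 0.014
  node-c: 0.136
  node-a: 0.01
  node-f: 0.06
  node-e: 0.0875
  node-b: 0.324
Normalizing constant = 0.6315.
P(node-e | evidence) = 0.0875 / 0.6315 ≈ 0.1386.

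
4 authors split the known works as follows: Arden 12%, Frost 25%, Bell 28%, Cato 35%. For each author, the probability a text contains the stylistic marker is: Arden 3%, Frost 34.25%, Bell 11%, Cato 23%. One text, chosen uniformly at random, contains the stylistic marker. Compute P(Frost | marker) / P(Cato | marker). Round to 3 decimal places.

1.064

Unnormalized posteriors (prior × likelihood):
  Arden: 0.12 × 0.03 = 0.0036
  Frost: 0.25 × 0.3425 = 0.085625
  Bell: 0.28 × 0.11 = 0.0308
  Cato: 0.35 × 0.23 = 0.0805
Total = 0.200525.
The ratio is 0.085625 / 0.0805 (the normalizer cancels) = 1.064.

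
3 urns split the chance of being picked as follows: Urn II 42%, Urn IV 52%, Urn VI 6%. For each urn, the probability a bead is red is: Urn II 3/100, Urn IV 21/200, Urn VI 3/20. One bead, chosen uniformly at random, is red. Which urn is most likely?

By Bayes' rule, posterior ∝ prior × likelihood:
  Urn II: 0.42 × 0.03 = 0.0126
  Urn IV: 0.52 × 0.105 = 0.0546
  Urn VI: 0.06 × 0.15 = 0.009
Normalizing constant = 0.0762.
Largest term belongs to Urn IV, so Urn IV is most probable.

Urn IV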